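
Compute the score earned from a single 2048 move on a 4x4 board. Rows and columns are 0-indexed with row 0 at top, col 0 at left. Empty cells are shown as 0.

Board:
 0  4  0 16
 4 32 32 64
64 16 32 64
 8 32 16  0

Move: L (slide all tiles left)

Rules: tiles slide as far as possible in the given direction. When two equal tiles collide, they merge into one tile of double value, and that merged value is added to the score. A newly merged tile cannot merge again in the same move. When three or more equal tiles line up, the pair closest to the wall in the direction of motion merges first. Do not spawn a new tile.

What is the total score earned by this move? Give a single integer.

Slide left:
row 0: [0, 4, 0, 16] -> [4, 16, 0, 0]  score +0 (running 0)
row 1: [4, 32, 32, 64] -> [4, 64, 64, 0]  score +64 (running 64)
row 2: [64, 16, 32, 64] -> [64, 16, 32, 64]  score +0 (running 64)
row 3: [8, 32, 16, 0] -> [8, 32, 16, 0]  score +0 (running 64)
Board after move:
 4 16  0  0
 4 64 64  0
64 16 32 64
 8 32 16  0

Answer: 64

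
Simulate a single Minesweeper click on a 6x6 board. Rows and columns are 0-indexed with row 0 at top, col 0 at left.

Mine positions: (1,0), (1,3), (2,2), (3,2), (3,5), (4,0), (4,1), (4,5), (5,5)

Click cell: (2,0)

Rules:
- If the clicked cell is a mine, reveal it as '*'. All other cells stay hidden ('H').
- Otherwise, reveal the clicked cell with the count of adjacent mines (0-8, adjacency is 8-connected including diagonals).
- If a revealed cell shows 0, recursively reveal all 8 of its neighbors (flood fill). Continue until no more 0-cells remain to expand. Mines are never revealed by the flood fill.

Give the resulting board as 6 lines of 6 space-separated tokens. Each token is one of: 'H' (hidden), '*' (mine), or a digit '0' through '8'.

H H H H H H
H H H H H H
1 H H H H H
H H H H H H
H H H H H H
H H H H H H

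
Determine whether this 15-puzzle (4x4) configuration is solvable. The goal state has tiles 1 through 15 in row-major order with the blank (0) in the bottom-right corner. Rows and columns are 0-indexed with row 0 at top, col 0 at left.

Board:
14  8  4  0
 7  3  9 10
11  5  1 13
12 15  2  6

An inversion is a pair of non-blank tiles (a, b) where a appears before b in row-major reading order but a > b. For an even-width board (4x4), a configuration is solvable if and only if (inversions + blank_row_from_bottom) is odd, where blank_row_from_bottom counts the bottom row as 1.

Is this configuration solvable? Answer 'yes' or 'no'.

Answer: yes

Derivation:
Inversions: 51
Blank is in row 0 (0-indexed from top), which is row 4 counting from the bottom (bottom = 1).
51 + 4 = 55, which is odd, so the puzzle is solvable.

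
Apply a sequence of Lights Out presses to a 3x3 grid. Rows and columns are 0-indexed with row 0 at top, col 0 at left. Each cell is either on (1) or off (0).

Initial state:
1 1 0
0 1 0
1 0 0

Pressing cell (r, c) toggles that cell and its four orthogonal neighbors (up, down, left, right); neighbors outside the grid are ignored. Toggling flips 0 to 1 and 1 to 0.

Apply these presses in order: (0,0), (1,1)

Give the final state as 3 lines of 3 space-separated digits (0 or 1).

After press 1 at (0,0):
0 0 0
1 1 0
1 0 0

After press 2 at (1,1):
0 1 0
0 0 1
1 1 0

Answer: 0 1 0
0 0 1
1 1 0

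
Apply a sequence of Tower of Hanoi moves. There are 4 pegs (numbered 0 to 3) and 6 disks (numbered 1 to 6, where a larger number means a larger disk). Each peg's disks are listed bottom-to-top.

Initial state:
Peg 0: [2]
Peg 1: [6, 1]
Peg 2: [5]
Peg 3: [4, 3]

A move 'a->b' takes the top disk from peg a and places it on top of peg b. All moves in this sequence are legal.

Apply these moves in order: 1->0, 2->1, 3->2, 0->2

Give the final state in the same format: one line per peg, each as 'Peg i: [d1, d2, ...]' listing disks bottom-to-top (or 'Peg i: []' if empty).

Answer: Peg 0: [2]
Peg 1: [6, 5]
Peg 2: [3, 1]
Peg 3: [4]

Derivation:
After move 1 (1->0):
Peg 0: [2, 1]
Peg 1: [6]
Peg 2: [5]
Peg 3: [4, 3]

After move 2 (2->1):
Peg 0: [2, 1]
Peg 1: [6, 5]
Peg 2: []
Peg 3: [4, 3]

After move 3 (3->2):
Peg 0: [2, 1]
Peg 1: [6, 5]
Peg 2: [3]
Peg 3: [4]

After move 4 (0->2):
Peg 0: [2]
Peg 1: [6, 5]
Peg 2: [3, 1]
Peg 3: [4]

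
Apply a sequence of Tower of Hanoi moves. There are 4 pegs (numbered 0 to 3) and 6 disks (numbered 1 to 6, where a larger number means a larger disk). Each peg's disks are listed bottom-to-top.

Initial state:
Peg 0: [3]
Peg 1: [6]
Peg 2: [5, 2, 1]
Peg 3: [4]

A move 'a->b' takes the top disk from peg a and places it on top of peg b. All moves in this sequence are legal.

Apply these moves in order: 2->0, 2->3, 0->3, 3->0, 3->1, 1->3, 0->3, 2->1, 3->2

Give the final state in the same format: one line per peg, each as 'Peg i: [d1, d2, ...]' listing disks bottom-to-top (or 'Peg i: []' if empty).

Answer: Peg 0: [3]
Peg 1: [6, 5]
Peg 2: [1]
Peg 3: [4, 2]

Derivation:
After move 1 (2->0):
Peg 0: [3, 1]
Peg 1: [6]
Peg 2: [5, 2]
Peg 3: [4]

After move 2 (2->3):
Peg 0: [3, 1]
Peg 1: [6]
Peg 2: [5]
Peg 3: [4, 2]

After move 3 (0->3):
Peg 0: [3]
Peg 1: [6]
Peg 2: [5]
Peg 3: [4, 2, 1]

After move 4 (3->0):
Peg 0: [3, 1]
Peg 1: [6]
Peg 2: [5]
Peg 3: [4, 2]

After move 5 (3->1):
Peg 0: [3, 1]
Peg 1: [6, 2]
Peg 2: [5]
Peg 3: [4]

After move 6 (1->3):
Peg 0: [3, 1]
Peg 1: [6]
Peg 2: [5]
Peg 3: [4, 2]

After move 7 (0->3):
Peg 0: [3]
Peg 1: [6]
Peg 2: [5]
Peg 3: [4, 2, 1]

After move 8 (2->1):
Peg 0: [3]
Peg 1: [6, 5]
Peg 2: []
Peg 3: [4, 2, 1]

After move 9 (3->2):
Peg 0: [3]
Peg 1: [6, 5]
Peg 2: [1]
Peg 3: [4, 2]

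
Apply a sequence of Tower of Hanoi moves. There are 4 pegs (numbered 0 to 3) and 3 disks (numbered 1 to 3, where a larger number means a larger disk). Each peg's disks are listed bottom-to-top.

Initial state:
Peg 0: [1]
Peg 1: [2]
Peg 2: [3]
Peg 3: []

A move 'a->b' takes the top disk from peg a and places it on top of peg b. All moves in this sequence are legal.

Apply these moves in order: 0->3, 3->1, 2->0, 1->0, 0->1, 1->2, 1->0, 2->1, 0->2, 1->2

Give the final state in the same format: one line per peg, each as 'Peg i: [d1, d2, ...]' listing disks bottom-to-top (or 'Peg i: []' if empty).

After move 1 (0->3):
Peg 0: []
Peg 1: [2]
Peg 2: [3]
Peg 3: [1]

After move 2 (3->1):
Peg 0: []
Peg 1: [2, 1]
Peg 2: [3]
Peg 3: []

After move 3 (2->0):
Peg 0: [3]
Peg 1: [2, 1]
Peg 2: []
Peg 3: []

After move 4 (1->0):
Peg 0: [3, 1]
Peg 1: [2]
Peg 2: []
Peg 3: []

After move 5 (0->1):
Peg 0: [3]
Peg 1: [2, 1]
Peg 2: []
Peg 3: []

After move 6 (1->2):
Peg 0: [3]
Peg 1: [2]
Peg 2: [1]
Peg 3: []

After move 7 (1->0):
Peg 0: [3, 2]
Peg 1: []
Peg 2: [1]
Peg 3: []

After move 8 (2->1):
Peg 0: [3, 2]
Peg 1: [1]
Peg 2: []
Peg 3: []

After move 9 (0->2):
Peg 0: [3]
Peg 1: [1]
Peg 2: [2]
Peg 3: []

After move 10 (1->2):
Peg 0: [3]
Peg 1: []
Peg 2: [2, 1]
Peg 3: []

Answer: Peg 0: [3]
Peg 1: []
Peg 2: [2, 1]
Peg 3: []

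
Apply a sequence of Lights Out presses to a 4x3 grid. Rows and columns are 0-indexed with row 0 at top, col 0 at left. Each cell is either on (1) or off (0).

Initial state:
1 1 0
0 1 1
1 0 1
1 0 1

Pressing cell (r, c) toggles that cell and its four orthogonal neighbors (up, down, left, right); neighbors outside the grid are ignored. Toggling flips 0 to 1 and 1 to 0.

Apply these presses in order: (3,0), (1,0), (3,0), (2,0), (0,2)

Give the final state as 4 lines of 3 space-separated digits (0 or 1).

Answer: 0 0 1
0 0 0
1 1 1
0 0 1

Derivation:
After press 1 at (3,0):
1 1 0
0 1 1
0 0 1
0 1 1

After press 2 at (1,0):
0 1 0
1 0 1
1 0 1
0 1 1

After press 3 at (3,0):
0 1 0
1 0 1
0 0 1
1 0 1

After press 4 at (2,0):
0 1 0
0 0 1
1 1 1
0 0 1

After press 5 at (0,2):
0 0 1
0 0 0
1 1 1
0 0 1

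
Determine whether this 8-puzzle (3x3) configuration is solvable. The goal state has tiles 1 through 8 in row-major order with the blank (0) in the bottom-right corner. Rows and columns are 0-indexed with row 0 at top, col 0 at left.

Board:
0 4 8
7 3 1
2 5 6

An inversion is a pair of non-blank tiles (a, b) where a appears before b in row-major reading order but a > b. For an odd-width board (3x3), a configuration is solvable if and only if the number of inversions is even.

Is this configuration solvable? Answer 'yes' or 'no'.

Inversions (pairs i<j in row-major order where tile[i] > tile[j] > 0): 16
16 is even, so the puzzle is solvable.

Answer: yes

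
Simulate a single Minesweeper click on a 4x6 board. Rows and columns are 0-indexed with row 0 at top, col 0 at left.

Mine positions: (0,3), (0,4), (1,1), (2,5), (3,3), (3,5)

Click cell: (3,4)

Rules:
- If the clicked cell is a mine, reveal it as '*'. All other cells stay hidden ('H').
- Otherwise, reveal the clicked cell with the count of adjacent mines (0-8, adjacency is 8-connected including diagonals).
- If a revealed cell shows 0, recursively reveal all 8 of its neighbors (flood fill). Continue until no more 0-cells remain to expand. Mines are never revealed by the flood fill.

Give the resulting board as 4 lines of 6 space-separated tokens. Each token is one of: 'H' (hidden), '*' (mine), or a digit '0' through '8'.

H H H H H H
H H H H H H
H H H H H H
H H H H 3 H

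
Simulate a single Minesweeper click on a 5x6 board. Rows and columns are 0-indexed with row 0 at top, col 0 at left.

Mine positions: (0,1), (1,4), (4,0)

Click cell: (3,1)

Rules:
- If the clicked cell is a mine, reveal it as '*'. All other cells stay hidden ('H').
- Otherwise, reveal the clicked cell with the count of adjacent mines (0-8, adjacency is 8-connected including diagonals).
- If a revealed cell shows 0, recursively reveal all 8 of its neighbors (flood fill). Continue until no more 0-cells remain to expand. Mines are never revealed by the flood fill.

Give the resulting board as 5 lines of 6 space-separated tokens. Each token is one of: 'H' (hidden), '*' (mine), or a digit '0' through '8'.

H H H H H H
H H H H H H
H H H H H H
H 1 H H H H
H H H H H H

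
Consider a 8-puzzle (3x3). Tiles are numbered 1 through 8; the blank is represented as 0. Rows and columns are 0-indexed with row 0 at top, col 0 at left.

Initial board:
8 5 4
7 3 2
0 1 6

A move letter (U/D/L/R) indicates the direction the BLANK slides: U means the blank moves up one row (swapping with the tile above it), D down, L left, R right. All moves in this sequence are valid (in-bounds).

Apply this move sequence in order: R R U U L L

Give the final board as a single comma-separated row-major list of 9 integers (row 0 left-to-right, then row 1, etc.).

Answer: 0, 8, 5, 7, 3, 4, 1, 6, 2

Derivation:
After move 1 (R):
8 5 4
7 3 2
1 0 6

After move 2 (R):
8 5 4
7 3 2
1 6 0

After move 3 (U):
8 5 4
7 3 0
1 6 2

After move 4 (U):
8 5 0
7 3 4
1 6 2

After move 5 (L):
8 0 5
7 3 4
1 6 2

After move 6 (L):
0 8 5
7 3 4
1 6 2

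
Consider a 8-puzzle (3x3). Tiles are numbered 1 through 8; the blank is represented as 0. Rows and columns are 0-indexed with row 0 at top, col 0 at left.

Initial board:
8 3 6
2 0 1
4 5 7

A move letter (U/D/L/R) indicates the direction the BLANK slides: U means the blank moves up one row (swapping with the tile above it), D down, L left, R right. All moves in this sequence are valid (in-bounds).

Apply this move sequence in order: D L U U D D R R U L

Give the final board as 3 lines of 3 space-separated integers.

Answer: 8 3 6
2 0 5
4 7 1

Derivation:
After move 1 (D):
8 3 6
2 5 1
4 0 7

After move 2 (L):
8 3 6
2 5 1
0 4 7

After move 3 (U):
8 3 6
0 5 1
2 4 7

After move 4 (U):
0 3 6
8 5 1
2 4 7

After move 5 (D):
8 3 6
0 5 1
2 4 7

After move 6 (D):
8 3 6
2 5 1
0 4 7

After move 7 (R):
8 3 6
2 5 1
4 0 7

After move 8 (R):
8 3 6
2 5 1
4 7 0

After move 9 (U):
8 3 6
2 5 0
4 7 1

After move 10 (L):
8 3 6
2 0 5
4 7 1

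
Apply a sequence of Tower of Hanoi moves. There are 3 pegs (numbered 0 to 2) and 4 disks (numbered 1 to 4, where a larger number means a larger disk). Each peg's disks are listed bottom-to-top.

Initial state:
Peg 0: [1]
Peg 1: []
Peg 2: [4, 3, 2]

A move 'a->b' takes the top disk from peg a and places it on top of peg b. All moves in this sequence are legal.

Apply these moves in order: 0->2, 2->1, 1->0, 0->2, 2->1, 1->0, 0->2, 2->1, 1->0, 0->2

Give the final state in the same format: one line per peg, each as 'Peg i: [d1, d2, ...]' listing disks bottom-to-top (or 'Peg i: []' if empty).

Answer: Peg 0: []
Peg 1: []
Peg 2: [4, 3, 2, 1]

Derivation:
After move 1 (0->2):
Peg 0: []
Peg 1: []
Peg 2: [4, 3, 2, 1]

After move 2 (2->1):
Peg 0: []
Peg 1: [1]
Peg 2: [4, 3, 2]

After move 3 (1->0):
Peg 0: [1]
Peg 1: []
Peg 2: [4, 3, 2]

After move 4 (0->2):
Peg 0: []
Peg 1: []
Peg 2: [4, 3, 2, 1]

After move 5 (2->1):
Peg 0: []
Peg 1: [1]
Peg 2: [4, 3, 2]

After move 6 (1->0):
Peg 0: [1]
Peg 1: []
Peg 2: [4, 3, 2]

After move 7 (0->2):
Peg 0: []
Peg 1: []
Peg 2: [4, 3, 2, 1]

After move 8 (2->1):
Peg 0: []
Peg 1: [1]
Peg 2: [4, 3, 2]

After move 9 (1->0):
Peg 0: [1]
Peg 1: []
Peg 2: [4, 3, 2]

After move 10 (0->2):
Peg 0: []
Peg 1: []
Peg 2: [4, 3, 2, 1]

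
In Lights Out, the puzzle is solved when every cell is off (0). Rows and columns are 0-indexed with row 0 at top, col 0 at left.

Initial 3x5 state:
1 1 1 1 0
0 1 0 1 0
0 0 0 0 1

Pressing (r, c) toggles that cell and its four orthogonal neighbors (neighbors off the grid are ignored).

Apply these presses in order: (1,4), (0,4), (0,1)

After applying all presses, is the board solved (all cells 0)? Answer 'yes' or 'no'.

After press 1 at (1,4):
1 1 1 1 1
0 1 0 0 1
0 0 0 0 0

After press 2 at (0,4):
1 1 1 0 0
0 1 0 0 0
0 0 0 0 0

After press 3 at (0,1):
0 0 0 0 0
0 0 0 0 0
0 0 0 0 0

Lights still on: 0

Answer: yes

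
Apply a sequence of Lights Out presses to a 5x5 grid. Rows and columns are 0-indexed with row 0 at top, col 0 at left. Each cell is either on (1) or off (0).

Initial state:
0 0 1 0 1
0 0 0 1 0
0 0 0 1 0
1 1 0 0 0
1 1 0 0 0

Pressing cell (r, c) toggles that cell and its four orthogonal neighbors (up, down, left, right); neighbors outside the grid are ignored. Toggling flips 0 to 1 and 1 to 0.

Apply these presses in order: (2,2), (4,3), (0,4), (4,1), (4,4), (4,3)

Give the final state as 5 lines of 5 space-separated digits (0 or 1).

After press 1 at (2,2):
0 0 1 0 1
0 0 1 1 0
0 1 1 0 0
1 1 1 0 0
1 1 0 0 0

After press 2 at (4,3):
0 0 1 0 1
0 0 1 1 0
0 1 1 0 0
1 1 1 1 0
1 1 1 1 1

After press 3 at (0,4):
0 0 1 1 0
0 0 1 1 1
0 1 1 0 0
1 1 1 1 0
1 1 1 1 1

After press 4 at (4,1):
0 0 1 1 0
0 0 1 1 1
0 1 1 0 0
1 0 1 1 0
0 0 0 1 1

After press 5 at (4,4):
0 0 1 1 0
0 0 1 1 1
0 1 1 0 0
1 0 1 1 1
0 0 0 0 0

After press 6 at (4,3):
0 0 1 1 0
0 0 1 1 1
0 1 1 0 0
1 0 1 0 1
0 0 1 1 1

Answer: 0 0 1 1 0
0 0 1 1 1
0 1 1 0 0
1 0 1 0 1
0 0 1 1 1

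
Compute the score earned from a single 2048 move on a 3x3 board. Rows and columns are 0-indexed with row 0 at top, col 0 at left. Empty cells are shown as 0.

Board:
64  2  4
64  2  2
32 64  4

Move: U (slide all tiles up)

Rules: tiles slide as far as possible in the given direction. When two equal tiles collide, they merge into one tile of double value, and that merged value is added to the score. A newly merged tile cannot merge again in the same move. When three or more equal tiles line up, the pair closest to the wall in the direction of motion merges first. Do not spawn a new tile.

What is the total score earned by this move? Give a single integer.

Answer: 132

Derivation:
Slide up:
col 0: [64, 64, 32] -> [128, 32, 0]  score +128 (running 128)
col 1: [2, 2, 64] -> [4, 64, 0]  score +4 (running 132)
col 2: [4, 2, 4] -> [4, 2, 4]  score +0 (running 132)
Board after move:
128   4   4
 32  64   2
  0   0   4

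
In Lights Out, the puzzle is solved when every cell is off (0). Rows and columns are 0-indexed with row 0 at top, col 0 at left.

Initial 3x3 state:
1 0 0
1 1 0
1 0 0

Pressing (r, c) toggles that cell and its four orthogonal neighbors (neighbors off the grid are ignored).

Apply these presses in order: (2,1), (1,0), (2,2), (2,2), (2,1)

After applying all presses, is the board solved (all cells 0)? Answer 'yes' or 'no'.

After press 1 at (2,1):
1 0 0
1 0 0
0 1 1

After press 2 at (1,0):
0 0 0
0 1 0
1 1 1

After press 3 at (2,2):
0 0 0
0 1 1
1 0 0

After press 4 at (2,2):
0 0 0
0 1 0
1 1 1

After press 5 at (2,1):
0 0 0
0 0 0
0 0 0

Lights still on: 0

Answer: yes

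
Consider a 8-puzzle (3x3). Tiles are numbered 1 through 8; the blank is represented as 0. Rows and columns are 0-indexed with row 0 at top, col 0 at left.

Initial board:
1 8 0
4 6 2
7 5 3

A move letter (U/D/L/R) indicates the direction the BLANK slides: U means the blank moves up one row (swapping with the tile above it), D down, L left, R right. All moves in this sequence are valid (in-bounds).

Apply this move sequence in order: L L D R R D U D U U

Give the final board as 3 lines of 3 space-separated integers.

Answer: 4 1 0
6 2 8
7 5 3

Derivation:
After move 1 (L):
1 0 8
4 6 2
7 5 3

After move 2 (L):
0 1 8
4 6 2
7 5 3

After move 3 (D):
4 1 8
0 6 2
7 5 3

After move 4 (R):
4 1 8
6 0 2
7 5 3

After move 5 (R):
4 1 8
6 2 0
7 5 3

After move 6 (D):
4 1 8
6 2 3
7 5 0

After move 7 (U):
4 1 8
6 2 0
7 5 3

After move 8 (D):
4 1 8
6 2 3
7 5 0

After move 9 (U):
4 1 8
6 2 0
7 5 3

After move 10 (U):
4 1 0
6 2 8
7 5 3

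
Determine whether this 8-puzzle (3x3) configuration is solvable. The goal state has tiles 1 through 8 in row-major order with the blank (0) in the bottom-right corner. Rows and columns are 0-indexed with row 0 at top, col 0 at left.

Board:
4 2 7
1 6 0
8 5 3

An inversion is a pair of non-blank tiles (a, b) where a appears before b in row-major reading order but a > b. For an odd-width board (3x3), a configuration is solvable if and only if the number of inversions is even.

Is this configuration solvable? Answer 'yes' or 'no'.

Answer: no

Derivation:
Inversions (pairs i<j in row-major order where tile[i] > tile[j] > 0): 13
13 is odd, so the puzzle is not solvable.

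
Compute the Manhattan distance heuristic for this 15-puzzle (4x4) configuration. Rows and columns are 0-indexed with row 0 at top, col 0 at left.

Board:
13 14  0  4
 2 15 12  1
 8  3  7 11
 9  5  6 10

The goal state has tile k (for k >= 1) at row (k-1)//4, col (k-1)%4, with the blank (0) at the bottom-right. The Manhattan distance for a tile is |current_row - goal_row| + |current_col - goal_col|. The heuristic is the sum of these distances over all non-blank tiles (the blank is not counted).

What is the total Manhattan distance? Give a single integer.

Tile 13: at (0,0), goal (3,0), distance |0-3|+|0-0| = 3
Tile 14: at (0,1), goal (3,1), distance |0-3|+|1-1| = 3
Tile 4: at (0,3), goal (0,3), distance |0-0|+|3-3| = 0
Tile 2: at (1,0), goal (0,1), distance |1-0|+|0-1| = 2
Tile 15: at (1,1), goal (3,2), distance |1-3|+|1-2| = 3
Tile 12: at (1,2), goal (2,3), distance |1-2|+|2-3| = 2
Tile 1: at (1,3), goal (0,0), distance |1-0|+|3-0| = 4
Tile 8: at (2,0), goal (1,3), distance |2-1|+|0-3| = 4
Tile 3: at (2,1), goal (0,2), distance |2-0|+|1-2| = 3
Tile 7: at (2,2), goal (1,2), distance |2-1|+|2-2| = 1
Tile 11: at (2,3), goal (2,2), distance |2-2|+|3-2| = 1
Tile 9: at (3,0), goal (2,0), distance |3-2|+|0-0| = 1
Tile 5: at (3,1), goal (1,0), distance |3-1|+|1-0| = 3
Tile 6: at (3,2), goal (1,1), distance |3-1|+|2-1| = 3
Tile 10: at (3,3), goal (2,1), distance |3-2|+|3-1| = 3
Sum: 3 + 3 + 0 + 2 + 3 + 2 + 4 + 4 + 3 + 1 + 1 + 1 + 3 + 3 + 3 = 36

Answer: 36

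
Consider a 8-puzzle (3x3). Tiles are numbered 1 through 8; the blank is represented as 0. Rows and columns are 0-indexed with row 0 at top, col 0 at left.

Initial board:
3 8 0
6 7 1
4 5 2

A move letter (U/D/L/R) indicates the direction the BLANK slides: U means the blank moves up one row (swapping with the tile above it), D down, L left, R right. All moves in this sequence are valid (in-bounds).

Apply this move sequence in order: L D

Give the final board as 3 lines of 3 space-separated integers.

After move 1 (L):
3 0 8
6 7 1
4 5 2

After move 2 (D):
3 7 8
6 0 1
4 5 2

Answer: 3 7 8
6 0 1
4 5 2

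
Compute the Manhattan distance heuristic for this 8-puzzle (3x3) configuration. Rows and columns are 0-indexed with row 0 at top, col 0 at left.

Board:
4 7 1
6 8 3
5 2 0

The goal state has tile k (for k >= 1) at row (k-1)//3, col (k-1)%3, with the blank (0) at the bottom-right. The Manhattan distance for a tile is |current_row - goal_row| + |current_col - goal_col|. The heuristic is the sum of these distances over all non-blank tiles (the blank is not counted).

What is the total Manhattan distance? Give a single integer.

Tile 4: at (0,0), goal (1,0), distance |0-1|+|0-0| = 1
Tile 7: at (0,1), goal (2,0), distance |0-2|+|1-0| = 3
Tile 1: at (0,2), goal (0,0), distance |0-0|+|2-0| = 2
Tile 6: at (1,0), goal (1,2), distance |1-1|+|0-2| = 2
Tile 8: at (1,1), goal (2,1), distance |1-2|+|1-1| = 1
Tile 3: at (1,2), goal (0,2), distance |1-0|+|2-2| = 1
Tile 5: at (2,0), goal (1,1), distance |2-1|+|0-1| = 2
Tile 2: at (2,1), goal (0,1), distance |2-0|+|1-1| = 2
Sum: 1 + 3 + 2 + 2 + 1 + 1 + 2 + 2 = 14

Answer: 14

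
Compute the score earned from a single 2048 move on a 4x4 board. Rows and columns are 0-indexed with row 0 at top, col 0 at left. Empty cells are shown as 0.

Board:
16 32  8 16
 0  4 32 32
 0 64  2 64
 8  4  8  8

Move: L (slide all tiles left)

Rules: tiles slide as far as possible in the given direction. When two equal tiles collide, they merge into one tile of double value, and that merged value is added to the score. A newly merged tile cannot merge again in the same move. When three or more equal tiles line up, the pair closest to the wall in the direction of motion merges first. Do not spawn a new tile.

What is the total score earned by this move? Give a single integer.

Answer: 80

Derivation:
Slide left:
row 0: [16, 32, 8, 16] -> [16, 32, 8, 16]  score +0 (running 0)
row 1: [0, 4, 32, 32] -> [4, 64, 0, 0]  score +64 (running 64)
row 2: [0, 64, 2, 64] -> [64, 2, 64, 0]  score +0 (running 64)
row 3: [8, 4, 8, 8] -> [8, 4, 16, 0]  score +16 (running 80)
Board after move:
16 32  8 16
 4 64  0  0
64  2 64  0
 8  4 16  0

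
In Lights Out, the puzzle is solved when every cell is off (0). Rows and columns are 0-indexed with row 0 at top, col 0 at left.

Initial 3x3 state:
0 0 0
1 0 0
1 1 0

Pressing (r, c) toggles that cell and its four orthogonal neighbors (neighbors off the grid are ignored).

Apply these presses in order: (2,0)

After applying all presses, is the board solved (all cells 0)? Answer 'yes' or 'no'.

Answer: yes

Derivation:
After press 1 at (2,0):
0 0 0
0 0 0
0 0 0

Lights still on: 0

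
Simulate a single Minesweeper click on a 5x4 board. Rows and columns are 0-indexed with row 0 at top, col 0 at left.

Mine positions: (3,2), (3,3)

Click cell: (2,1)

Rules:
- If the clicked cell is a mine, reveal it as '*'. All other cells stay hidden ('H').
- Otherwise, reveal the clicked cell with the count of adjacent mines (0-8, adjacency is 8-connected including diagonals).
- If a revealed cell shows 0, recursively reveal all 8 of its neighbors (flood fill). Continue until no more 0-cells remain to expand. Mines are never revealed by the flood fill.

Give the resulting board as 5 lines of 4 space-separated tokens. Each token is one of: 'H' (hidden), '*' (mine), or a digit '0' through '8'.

H H H H
H H H H
H 1 H H
H H H H
H H H H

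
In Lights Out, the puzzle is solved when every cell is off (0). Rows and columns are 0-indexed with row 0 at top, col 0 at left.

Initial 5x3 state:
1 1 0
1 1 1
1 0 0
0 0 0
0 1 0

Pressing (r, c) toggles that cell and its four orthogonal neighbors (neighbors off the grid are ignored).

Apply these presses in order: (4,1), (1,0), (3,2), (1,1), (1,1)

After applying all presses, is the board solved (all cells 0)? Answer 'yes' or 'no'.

After press 1 at (4,1):
1 1 0
1 1 1
1 0 0
0 1 0
1 0 1

After press 2 at (1,0):
0 1 0
0 0 1
0 0 0
0 1 0
1 0 1

After press 3 at (3,2):
0 1 0
0 0 1
0 0 1
0 0 1
1 0 0

After press 4 at (1,1):
0 0 0
1 1 0
0 1 1
0 0 1
1 0 0

After press 5 at (1,1):
0 1 0
0 0 1
0 0 1
0 0 1
1 0 0

Lights still on: 5

Answer: no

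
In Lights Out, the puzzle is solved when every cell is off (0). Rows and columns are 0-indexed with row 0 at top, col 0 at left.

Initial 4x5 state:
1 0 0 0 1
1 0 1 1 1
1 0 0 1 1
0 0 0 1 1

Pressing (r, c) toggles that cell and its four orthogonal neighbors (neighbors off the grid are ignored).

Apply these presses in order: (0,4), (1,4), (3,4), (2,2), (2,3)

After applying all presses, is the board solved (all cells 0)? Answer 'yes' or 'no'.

Answer: no

Derivation:
After press 1 at (0,4):
1 0 0 1 0
1 0 1 1 0
1 0 0 1 1
0 0 0 1 1

After press 2 at (1,4):
1 0 0 1 1
1 0 1 0 1
1 0 0 1 0
0 0 0 1 1

After press 3 at (3,4):
1 0 0 1 1
1 0 1 0 1
1 0 0 1 1
0 0 0 0 0

After press 4 at (2,2):
1 0 0 1 1
1 0 0 0 1
1 1 1 0 1
0 0 1 0 0

After press 5 at (2,3):
1 0 0 1 1
1 0 0 1 1
1 1 0 1 0
0 0 1 1 0

Lights still on: 11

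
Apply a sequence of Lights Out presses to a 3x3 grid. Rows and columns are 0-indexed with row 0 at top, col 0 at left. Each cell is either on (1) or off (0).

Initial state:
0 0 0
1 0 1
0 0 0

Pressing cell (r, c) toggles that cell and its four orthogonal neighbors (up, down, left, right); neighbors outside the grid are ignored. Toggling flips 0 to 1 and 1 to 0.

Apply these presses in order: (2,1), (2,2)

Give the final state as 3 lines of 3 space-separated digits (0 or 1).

Answer: 0 0 0
1 1 0
1 0 0

Derivation:
After press 1 at (2,1):
0 0 0
1 1 1
1 1 1

After press 2 at (2,2):
0 0 0
1 1 0
1 0 0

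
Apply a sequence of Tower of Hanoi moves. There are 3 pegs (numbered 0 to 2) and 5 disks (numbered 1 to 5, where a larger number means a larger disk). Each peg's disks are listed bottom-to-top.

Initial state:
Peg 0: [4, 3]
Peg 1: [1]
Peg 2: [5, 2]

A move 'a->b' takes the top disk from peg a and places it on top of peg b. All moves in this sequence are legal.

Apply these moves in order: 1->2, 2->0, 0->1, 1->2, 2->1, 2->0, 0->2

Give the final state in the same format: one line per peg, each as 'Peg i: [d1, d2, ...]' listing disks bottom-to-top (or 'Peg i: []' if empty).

After move 1 (1->2):
Peg 0: [4, 3]
Peg 1: []
Peg 2: [5, 2, 1]

After move 2 (2->0):
Peg 0: [4, 3, 1]
Peg 1: []
Peg 2: [5, 2]

After move 3 (0->1):
Peg 0: [4, 3]
Peg 1: [1]
Peg 2: [5, 2]

After move 4 (1->2):
Peg 0: [4, 3]
Peg 1: []
Peg 2: [5, 2, 1]

After move 5 (2->1):
Peg 0: [4, 3]
Peg 1: [1]
Peg 2: [5, 2]

After move 6 (2->0):
Peg 0: [4, 3, 2]
Peg 1: [1]
Peg 2: [5]

After move 7 (0->2):
Peg 0: [4, 3]
Peg 1: [1]
Peg 2: [5, 2]

Answer: Peg 0: [4, 3]
Peg 1: [1]
Peg 2: [5, 2]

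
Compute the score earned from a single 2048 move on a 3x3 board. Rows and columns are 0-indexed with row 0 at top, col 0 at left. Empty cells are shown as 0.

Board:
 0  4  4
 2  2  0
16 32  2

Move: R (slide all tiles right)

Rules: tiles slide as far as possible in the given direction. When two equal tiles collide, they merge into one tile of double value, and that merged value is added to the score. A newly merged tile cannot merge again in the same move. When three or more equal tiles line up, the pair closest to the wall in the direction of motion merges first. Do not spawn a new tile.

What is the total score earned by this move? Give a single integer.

Answer: 12

Derivation:
Slide right:
row 0: [0, 4, 4] -> [0, 0, 8]  score +8 (running 8)
row 1: [2, 2, 0] -> [0, 0, 4]  score +4 (running 12)
row 2: [16, 32, 2] -> [16, 32, 2]  score +0 (running 12)
Board after move:
 0  0  8
 0  0  4
16 32  2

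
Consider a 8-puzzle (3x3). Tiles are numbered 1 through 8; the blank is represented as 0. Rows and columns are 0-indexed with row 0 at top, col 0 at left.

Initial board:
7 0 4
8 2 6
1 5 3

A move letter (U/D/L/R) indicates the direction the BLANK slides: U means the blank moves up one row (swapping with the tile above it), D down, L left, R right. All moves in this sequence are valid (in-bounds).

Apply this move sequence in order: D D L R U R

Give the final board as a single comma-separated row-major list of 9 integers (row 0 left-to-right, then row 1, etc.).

After move 1 (D):
7 2 4
8 0 6
1 5 3

After move 2 (D):
7 2 4
8 5 6
1 0 3

After move 3 (L):
7 2 4
8 5 6
0 1 3

After move 4 (R):
7 2 4
8 5 6
1 0 3

After move 5 (U):
7 2 4
8 0 6
1 5 3

After move 6 (R):
7 2 4
8 6 0
1 5 3

Answer: 7, 2, 4, 8, 6, 0, 1, 5, 3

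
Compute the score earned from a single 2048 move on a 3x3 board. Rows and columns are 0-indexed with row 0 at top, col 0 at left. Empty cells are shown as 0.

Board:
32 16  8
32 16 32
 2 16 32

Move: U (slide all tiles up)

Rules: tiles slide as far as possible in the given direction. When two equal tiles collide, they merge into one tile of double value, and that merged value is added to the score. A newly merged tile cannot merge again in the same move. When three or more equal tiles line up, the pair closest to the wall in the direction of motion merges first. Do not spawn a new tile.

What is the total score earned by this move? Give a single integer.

Slide up:
col 0: [32, 32, 2] -> [64, 2, 0]  score +64 (running 64)
col 1: [16, 16, 16] -> [32, 16, 0]  score +32 (running 96)
col 2: [8, 32, 32] -> [8, 64, 0]  score +64 (running 160)
Board after move:
64 32  8
 2 16 64
 0  0  0

Answer: 160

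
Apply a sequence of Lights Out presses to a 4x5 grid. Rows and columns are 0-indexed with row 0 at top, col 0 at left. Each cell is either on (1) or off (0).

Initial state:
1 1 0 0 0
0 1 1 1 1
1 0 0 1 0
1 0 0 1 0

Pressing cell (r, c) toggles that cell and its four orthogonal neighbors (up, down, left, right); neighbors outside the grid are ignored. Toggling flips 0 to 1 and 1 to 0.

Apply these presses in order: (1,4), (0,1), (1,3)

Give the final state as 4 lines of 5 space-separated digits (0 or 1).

Answer: 0 0 1 1 1
0 0 0 1 1
1 0 0 0 1
1 0 0 1 0

Derivation:
After press 1 at (1,4):
1 1 0 0 1
0 1 1 0 0
1 0 0 1 1
1 0 0 1 0

After press 2 at (0,1):
0 0 1 0 1
0 0 1 0 0
1 0 0 1 1
1 0 0 1 0

After press 3 at (1,3):
0 0 1 1 1
0 0 0 1 1
1 0 0 0 1
1 0 0 1 0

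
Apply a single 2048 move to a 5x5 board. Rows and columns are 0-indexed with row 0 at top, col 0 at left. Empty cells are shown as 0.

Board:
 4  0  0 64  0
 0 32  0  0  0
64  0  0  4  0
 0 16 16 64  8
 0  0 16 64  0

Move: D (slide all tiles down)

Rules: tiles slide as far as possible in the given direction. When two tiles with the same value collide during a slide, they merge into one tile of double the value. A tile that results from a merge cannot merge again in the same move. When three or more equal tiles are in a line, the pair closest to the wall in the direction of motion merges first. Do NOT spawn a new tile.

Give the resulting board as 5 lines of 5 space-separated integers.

Answer:   0   0   0   0   0
  0   0   0   0   0
  0   0   0  64   0
  4  32   0   4   0
 64  16  32 128   8

Derivation:
Slide down:
col 0: [4, 0, 64, 0, 0] -> [0, 0, 0, 4, 64]
col 1: [0, 32, 0, 16, 0] -> [0, 0, 0, 32, 16]
col 2: [0, 0, 0, 16, 16] -> [0, 0, 0, 0, 32]
col 3: [64, 0, 4, 64, 64] -> [0, 0, 64, 4, 128]
col 4: [0, 0, 0, 8, 0] -> [0, 0, 0, 0, 8]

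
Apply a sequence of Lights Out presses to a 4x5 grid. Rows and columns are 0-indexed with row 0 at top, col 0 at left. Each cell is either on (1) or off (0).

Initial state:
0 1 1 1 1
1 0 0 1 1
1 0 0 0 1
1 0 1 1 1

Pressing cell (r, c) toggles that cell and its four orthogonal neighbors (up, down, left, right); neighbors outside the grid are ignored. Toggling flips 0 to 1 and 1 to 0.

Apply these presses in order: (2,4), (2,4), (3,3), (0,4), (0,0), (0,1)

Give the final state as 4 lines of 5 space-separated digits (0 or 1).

After press 1 at (2,4):
0 1 1 1 1
1 0 0 1 0
1 0 0 1 0
1 0 1 1 0

After press 2 at (2,4):
0 1 1 1 1
1 0 0 1 1
1 0 0 0 1
1 0 1 1 1

After press 3 at (3,3):
0 1 1 1 1
1 0 0 1 1
1 0 0 1 1
1 0 0 0 0

After press 4 at (0,4):
0 1 1 0 0
1 0 0 1 0
1 0 0 1 1
1 0 0 0 0

After press 5 at (0,0):
1 0 1 0 0
0 0 0 1 0
1 0 0 1 1
1 0 0 0 0

After press 6 at (0,1):
0 1 0 0 0
0 1 0 1 0
1 0 0 1 1
1 0 0 0 0

Answer: 0 1 0 0 0
0 1 0 1 0
1 0 0 1 1
1 0 0 0 0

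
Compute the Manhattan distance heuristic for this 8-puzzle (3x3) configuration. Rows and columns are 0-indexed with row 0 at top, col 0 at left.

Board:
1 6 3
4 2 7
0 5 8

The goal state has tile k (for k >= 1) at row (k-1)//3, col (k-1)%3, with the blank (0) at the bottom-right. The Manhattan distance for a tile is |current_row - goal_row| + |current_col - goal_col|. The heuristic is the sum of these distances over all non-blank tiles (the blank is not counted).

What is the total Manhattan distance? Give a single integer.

Answer: 8

Derivation:
Tile 1: (0,0)->(0,0) = 0
Tile 6: (0,1)->(1,2) = 2
Tile 3: (0,2)->(0,2) = 0
Tile 4: (1,0)->(1,0) = 0
Tile 2: (1,1)->(0,1) = 1
Tile 7: (1,2)->(2,0) = 3
Tile 5: (2,1)->(1,1) = 1
Tile 8: (2,2)->(2,1) = 1
Sum: 0 + 2 + 0 + 0 + 1 + 3 + 1 + 1 = 8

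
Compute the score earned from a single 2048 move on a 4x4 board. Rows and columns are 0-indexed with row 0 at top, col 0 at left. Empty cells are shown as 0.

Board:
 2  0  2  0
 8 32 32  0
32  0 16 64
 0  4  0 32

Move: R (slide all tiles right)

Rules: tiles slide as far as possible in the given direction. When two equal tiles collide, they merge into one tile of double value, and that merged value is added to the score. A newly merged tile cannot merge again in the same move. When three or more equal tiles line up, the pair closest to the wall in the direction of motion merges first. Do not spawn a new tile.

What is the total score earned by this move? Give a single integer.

Answer: 68

Derivation:
Slide right:
row 0: [2, 0, 2, 0] -> [0, 0, 0, 4]  score +4 (running 4)
row 1: [8, 32, 32, 0] -> [0, 0, 8, 64]  score +64 (running 68)
row 2: [32, 0, 16, 64] -> [0, 32, 16, 64]  score +0 (running 68)
row 3: [0, 4, 0, 32] -> [0, 0, 4, 32]  score +0 (running 68)
Board after move:
 0  0  0  4
 0  0  8 64
 0 32 16 64
 0  0  4 32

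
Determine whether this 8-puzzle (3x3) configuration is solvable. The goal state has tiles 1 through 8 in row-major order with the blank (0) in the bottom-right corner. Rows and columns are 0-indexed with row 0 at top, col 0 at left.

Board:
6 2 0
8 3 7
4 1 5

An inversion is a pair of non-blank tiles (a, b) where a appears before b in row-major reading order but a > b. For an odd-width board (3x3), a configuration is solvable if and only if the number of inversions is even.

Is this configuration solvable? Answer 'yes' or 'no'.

Answer: yes

Derivation:
Inversions (pairs i<j in row-major order where tile[i] > tile[j] > 0): 16
16 is even, so the puzzle is solvable.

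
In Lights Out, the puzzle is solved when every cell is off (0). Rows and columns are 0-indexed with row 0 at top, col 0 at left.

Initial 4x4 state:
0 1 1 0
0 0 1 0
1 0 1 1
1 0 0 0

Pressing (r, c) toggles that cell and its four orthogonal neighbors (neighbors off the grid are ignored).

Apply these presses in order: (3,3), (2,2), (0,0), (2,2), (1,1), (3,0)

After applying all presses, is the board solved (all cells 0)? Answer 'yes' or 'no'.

Answer: no

Derivation:
After press 1 at (3,3):
0 1 1 0
0 0 1 0
1 0 1 0
1 0 1 1

After press 2 at (2,2):
0 1 1 0
0 0 0 0
1 1 0 1
1 0 0 1

After press 3 at (0,0):
1 0 1 0
1 0 0 0
1 1 0 1
1 0 0 1

After press 4 at (2,2):
1 0 1 0
1 0 1 0
1 0 1 0
1 0 1 1

After press 5 at (1,1):
1 1 1 0
0 1 0 0
1 1 1 0
1 0 1 1

After press 6 at (3,0):
1 1 1 0
0 1 0 0
0 1 1 0
0 1 1 1

Lights still on: 9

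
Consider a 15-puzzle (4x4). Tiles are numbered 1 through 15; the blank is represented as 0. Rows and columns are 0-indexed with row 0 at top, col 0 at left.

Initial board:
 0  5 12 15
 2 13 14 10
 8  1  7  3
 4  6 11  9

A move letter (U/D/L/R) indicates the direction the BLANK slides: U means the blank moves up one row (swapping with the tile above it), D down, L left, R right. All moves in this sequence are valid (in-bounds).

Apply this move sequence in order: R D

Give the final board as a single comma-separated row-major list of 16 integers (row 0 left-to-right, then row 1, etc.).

After move 1 (R):
 5  0 12 15
 2 13 14 10
 8  1  7  3
 4  6 11  9

After move 2 (D):
 5 13 12 15
 2  0 14 10
 8  1  7  3
 4  6 11  9

Answer: 5, 13, 12, 15, 2, 0, 14, 10, 8, 1, 7, 3, 4, 6, 11, 9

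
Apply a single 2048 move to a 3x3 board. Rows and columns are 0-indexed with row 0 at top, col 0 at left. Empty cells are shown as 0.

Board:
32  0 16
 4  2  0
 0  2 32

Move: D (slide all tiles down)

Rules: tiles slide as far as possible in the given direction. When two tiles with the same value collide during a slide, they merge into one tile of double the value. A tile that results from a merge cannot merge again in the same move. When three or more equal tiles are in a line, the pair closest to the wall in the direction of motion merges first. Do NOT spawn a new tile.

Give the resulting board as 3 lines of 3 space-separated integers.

Answer:  0  0  0
32  0 16
 4  4 32

Derivation:
Slide down:
col 0: [32, 4, 0] -> [0, 32, 4]
col 1: [0, 2, 2] -> [0, 0, 4]
col 2: [16, 0, 32] -> [0, 16, 32]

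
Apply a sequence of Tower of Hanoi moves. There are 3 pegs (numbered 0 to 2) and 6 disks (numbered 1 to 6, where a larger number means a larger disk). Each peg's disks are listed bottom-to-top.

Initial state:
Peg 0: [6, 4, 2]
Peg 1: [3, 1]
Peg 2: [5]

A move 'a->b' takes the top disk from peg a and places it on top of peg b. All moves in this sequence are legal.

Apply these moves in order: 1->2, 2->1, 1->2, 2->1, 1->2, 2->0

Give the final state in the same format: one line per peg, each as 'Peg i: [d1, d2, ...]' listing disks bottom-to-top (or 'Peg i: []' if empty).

Answer: Peg 0: [6, 4, 2, 1]
Peg 1: [3]
Peg 2: [5]

Derivation:
After move 1 (1->2):
Peg 0: [6, 4, 2]
Peg 1: [3]
Peg 2: [5, 1]

After move 2 (2->1):
Peg 0: [6, 4, 2]
Peg 1: [3, 1]
Peg 2: [5]

After move 3 (1->2):
Peg 0: [6, 4, 2]
Peg 1: [3]
Peg 2: [5, 1]

After move 4 (2->1):
Peg 0: [6, 4, 2]
Peg 1: [3, 1]
Peg 2: [5]

After move 5 (1->2):
Peg 0: [6, 4, 2]
Peg 1: [3]
Peg 2: [5, 1]

After move 6 (2->0):
Peg 0: [6, 4, 2, 1]
Peg 1: [3]
Peg 2: [5]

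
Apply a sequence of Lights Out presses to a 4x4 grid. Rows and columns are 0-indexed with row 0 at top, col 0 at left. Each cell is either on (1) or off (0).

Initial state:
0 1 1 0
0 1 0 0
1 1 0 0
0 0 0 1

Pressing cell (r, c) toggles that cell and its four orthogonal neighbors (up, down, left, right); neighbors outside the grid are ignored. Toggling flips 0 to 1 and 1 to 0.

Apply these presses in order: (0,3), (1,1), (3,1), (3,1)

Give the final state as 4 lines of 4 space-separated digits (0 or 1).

After press 1 at (0,3):
0 1 0 1
0 1 0 1
1 1 0 0
0 0 0 1

After press 2 at (1,1):
0 0 0 1
1 0 1 1
1 0 0 0
0 0 0 1

After press 3 at (3,1):
0 0 0 1
1 0 1 1
1 1 0 0
1 1 1 1

After press 4 at (3,1):
0 0 0 1
1 0 1 1
1 0 0 0
0 0 0 1

Answer: 0 0 0 1
1 0 1 1
1 0 0 0
0 0 0 1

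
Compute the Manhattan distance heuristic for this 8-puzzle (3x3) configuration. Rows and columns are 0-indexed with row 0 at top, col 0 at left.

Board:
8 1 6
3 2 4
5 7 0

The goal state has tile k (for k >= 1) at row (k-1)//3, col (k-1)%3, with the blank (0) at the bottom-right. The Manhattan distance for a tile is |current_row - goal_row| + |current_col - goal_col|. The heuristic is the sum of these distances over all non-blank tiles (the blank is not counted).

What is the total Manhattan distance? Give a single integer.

Answer: 14

Derivation:
Tile 8: (0,0)->(2,1) = 3
Tile 1: (0,1)->(0,0) = 1
Tile 6: (0,2)->(1,2) = 1
Tile 3: (1,0)->(0,2) = 3
Tile 2: (1,1)->(0,1) = 1
Tile 4: (1,2)->(1,0) = 2
Tile 5: (2,0)->(1,1) = 2
Tile 7: (2,1)->(2,0) = 1
Sum: 3 + 1 + 1 + 3 + 1 + 2 + 2 + 1 = 14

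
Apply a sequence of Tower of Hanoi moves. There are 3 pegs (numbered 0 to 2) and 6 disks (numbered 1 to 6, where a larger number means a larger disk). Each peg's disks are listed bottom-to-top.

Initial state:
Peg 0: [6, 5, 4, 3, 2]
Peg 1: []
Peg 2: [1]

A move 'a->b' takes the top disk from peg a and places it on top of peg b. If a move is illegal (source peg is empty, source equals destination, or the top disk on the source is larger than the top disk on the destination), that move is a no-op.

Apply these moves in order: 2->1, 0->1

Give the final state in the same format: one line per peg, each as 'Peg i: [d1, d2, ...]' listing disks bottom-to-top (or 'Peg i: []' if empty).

After move 1 (2->1):
Peg 0: [6, 5, 4, 3, 2]
Peg 1: [1]
Peg 2: []

After move 2 (0->1):
Peg 0: [6, 5, 4, 3, 2]
Peg 1: [1]
Peg 2: []

Answer: Peg 0: [6, 5, 4, 3, 2]
Peg 1: [1]
Peg 2: []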